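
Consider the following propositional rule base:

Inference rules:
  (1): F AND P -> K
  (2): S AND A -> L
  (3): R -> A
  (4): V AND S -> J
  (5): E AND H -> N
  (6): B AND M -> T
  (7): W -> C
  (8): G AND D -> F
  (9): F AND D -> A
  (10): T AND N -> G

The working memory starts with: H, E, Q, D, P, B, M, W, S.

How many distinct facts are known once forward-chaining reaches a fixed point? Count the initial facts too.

Round 1: (5) [E AND H -> N]; (6) [B AND M -> T]; (7) [W -> C]. Adds N, T, C.
Round 2: (10) [T AND N -> G]. Adds G.
Round 3: (8) [G AND D -> F]. Adds F.
Round 4: (1) [F AND P -> K]; (9) [F AND D -> A]. Adds K, A.
Round 5: (2) [S AND A -> L]. Adds L.
Closure: {A, B, C, D, E, F, G, H, K, L, M, N, P, Q, S, T, W} — 17 facts.

17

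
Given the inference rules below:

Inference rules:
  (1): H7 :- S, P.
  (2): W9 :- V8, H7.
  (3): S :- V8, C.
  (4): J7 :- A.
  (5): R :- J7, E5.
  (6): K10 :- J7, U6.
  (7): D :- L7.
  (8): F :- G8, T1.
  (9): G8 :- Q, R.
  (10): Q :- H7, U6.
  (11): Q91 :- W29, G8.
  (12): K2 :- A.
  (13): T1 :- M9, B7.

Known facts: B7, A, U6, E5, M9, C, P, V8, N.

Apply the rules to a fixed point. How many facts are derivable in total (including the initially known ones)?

20

Round 1 fires (3), (4), (12), (13), giving S, J7, K2, T1.
Round 2 fires (1), (5), (6), giving H7, R, K10.
Round 3 fires (2), (10), giving W9, Q.
Round 4 fires (9), giving G8.
Round 5 fires (8), giving F.
Closure: {A, B7, C, E5, F, G8, H7, J7, K10, K2, M9, N, P, Q, R, S, T1, U6, V8, W9} — 20 facts.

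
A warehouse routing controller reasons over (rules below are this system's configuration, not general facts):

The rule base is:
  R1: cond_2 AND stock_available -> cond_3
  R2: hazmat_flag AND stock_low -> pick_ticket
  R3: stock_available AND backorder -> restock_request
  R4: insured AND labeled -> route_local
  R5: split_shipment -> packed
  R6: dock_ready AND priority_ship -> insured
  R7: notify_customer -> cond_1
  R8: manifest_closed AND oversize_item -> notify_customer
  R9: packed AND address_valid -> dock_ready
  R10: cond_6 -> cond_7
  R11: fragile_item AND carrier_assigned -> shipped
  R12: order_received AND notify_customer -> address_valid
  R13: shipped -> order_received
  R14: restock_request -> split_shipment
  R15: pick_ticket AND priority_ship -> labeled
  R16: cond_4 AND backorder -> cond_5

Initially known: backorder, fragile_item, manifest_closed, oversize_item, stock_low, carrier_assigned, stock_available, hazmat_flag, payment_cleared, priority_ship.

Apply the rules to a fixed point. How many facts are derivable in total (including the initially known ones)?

Round 1: R2 [hazmat_flag AND stock_low -> pick_ticket]; R3 [stock_available AND backorder -> restock_request]; R8 [manifest_closed AND oversize_item -> notify_customer]; R11 [fragile_item AND carrier_assigned -> shipped]. Adds pick_ticket, restock_request, notify_customer, shipped.
Round 2: R7 [notify_customer -> cond_1]; R13 [shipped -> order_received]; R14 [restock_request -> split_shipment]; R15 [pick_ticket AND priority_ship -> labeled]. Adds cond_1, order_received, split_shipment, labeled.
Round 3: R5 [split_shipment -> packed]; R12 [order_received AND notify_customer -> address_valid]. Adds packed, address_valid.
Round 4: R9 [packed AND address_valid -> dock_ready]. Adds dock_ready.
Round 5: R6 [dock_ready AND priority_ship -> insured]. Adds insured.
Round 6: R4 [insured AND labeled -> route_local]. Adds route_local.
Closure: {address_valid, backorder, carrier_assigned, cond_1, dock_ready, fragile_item, hazmat_flag, insured, labeled, manifest_closed, notify_customer, order_received, oversize_item, packed, payment_cleared, pick_ticket, priority_ship, restock_request, route_local, shipped, split_shipment, stock_available, stock_low} — 23 facts.

23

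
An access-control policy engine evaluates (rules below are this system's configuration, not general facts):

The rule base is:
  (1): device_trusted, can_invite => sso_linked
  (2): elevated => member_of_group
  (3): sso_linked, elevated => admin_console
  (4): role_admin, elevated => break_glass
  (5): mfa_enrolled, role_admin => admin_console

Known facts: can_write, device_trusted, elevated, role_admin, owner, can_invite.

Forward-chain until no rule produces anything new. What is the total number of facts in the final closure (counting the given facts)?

Round 1: (1) [device_trusted, can_invite => sso_linked]; (2) [elevated => member_of_group]; (4) [role_admin, elevated => break_glass]. New: sso_linked, member_of_group, break_glass.
Round 2: (3) [sso_linked, elevated => admin_console]. New: admin_console.
Closure: {admin_console, break_glass, can_invite, can_write, device_trusted, elevated, member_of_group, owner, role_admin, sso_linked} — 10 facts.

10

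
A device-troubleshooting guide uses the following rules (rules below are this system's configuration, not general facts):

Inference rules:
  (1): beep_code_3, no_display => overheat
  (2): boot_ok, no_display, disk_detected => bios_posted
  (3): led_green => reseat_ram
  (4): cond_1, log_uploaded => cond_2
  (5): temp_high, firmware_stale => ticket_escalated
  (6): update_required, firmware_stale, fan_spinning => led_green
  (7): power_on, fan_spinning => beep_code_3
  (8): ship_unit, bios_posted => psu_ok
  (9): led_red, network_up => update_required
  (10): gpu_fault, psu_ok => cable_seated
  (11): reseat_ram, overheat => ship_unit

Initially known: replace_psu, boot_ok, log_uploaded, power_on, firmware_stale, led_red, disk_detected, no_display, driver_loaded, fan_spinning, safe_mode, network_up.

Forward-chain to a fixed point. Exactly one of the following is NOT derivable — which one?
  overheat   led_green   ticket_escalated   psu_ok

Round 1 fires (2), (7), (9), giving bios_posted, beep_code_3, update_required.
Round 2 fires (1), (6), giving overheat, led_green.
Round 3 fires (3), giving reseat_ram.
Round 4 fires (11), giving ship_unit.
Round 5 fires (8), giving psu_ok.
Derived: overheat (round 2), psu_ok (round 5), led_green (round 2). ticket_escalated never appears in any round.

ticket_escalated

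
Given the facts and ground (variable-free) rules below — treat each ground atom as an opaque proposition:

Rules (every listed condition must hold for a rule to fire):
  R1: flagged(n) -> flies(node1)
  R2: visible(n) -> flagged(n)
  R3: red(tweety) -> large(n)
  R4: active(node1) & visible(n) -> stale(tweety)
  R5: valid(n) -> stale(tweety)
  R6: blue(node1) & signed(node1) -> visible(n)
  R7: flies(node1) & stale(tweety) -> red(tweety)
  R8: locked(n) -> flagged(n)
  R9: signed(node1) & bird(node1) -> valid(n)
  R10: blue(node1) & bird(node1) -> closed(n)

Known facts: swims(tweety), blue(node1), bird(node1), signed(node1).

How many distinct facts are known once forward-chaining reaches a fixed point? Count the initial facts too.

12

Round 1 fires R6, R9, R10, giving visible(n), valid(n), closed(n).
Round 2 fires R2, R5, giving flagged(n), stale(tweety).
Round 3 fires R1, giving flies(node1).
Round 4 fires R7, giving red(tweety).
Round 5 fires R3, giving large(n).
Closure: {bird(node1), blue(node1), closed(n), flagged(n), flies(node1), large(n), red(tweety), signed(node1), stale(tweety), swims(tweety), valid(n), visible(n)} — 12 facts.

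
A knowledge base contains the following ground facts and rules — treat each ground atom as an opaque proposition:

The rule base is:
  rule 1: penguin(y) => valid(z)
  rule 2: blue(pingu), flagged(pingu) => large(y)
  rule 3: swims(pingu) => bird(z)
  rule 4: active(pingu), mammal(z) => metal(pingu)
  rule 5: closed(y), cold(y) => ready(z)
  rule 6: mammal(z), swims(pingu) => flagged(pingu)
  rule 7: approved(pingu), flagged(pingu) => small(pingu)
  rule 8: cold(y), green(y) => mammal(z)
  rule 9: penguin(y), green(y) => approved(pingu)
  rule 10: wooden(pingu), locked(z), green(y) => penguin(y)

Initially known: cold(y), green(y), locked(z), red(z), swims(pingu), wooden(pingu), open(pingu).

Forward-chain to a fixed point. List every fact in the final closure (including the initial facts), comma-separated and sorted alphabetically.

approved(pingu), bird(z), cold(y), flagged(pingu), green(y), locked(z), mammal(z), open(pingu), penguin(y), red(z), small(pingu), swims(pingu), valid(z), wooden(pingu)

[1] rule 3 [swims(pingu) => bird(z)]; rule 8 [cold(y), green(y) => mammal(z)]; rule 10 [wooden(pingu), locked(z), green(y) => penguin(y)]. ⇒ new: bird(z), mammal(z), penguin(y).
[2] rule 1 [penguin(y) => valid(z)]; rule 6 [mammal(z), swims(pingu) => flagged(pingu)]; rule 9 [penguin(y), green(y) => approved(pingu)]. ⇒ new: valid(z), flagged(pingu), approved(pingu).
[3] rule 7 [approved(pingu), flagged(pingu) => small(pingu)]. ⇒ new: small(pingu).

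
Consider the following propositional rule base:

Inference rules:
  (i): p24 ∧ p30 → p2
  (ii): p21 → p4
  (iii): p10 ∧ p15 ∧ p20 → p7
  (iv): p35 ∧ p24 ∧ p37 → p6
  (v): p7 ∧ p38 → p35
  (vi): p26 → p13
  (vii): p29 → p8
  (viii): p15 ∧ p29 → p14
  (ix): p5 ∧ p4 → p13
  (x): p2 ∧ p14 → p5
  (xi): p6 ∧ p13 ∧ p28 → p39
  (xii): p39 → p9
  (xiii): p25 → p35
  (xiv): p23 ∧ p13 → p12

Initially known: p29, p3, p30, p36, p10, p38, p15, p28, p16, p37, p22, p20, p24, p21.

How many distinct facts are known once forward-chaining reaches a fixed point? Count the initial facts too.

[1] (i) [p24 ∧ p30 → p2]; (ii) [p21 → p4]; (iii) [p10 ∧ p15 ∧ p20 → p7]; (vii) [p29 → p8]; (viii) [p15 ∧ p29 → p14]. ⇒ new: p2, p4, p7, p8, p14.
[2] (v) [p7 ∧ p38 → p35]; (x) [p2 ∧ p14 → p5]. ⇒ new: p35, p5.
[3] (iv) [p35 ∧ p24 ∧ p37 → p6]; (ix) [p5 ∧ p4 → p13]. ⇒ new: p6, p13.
[4] (xi) [p6 ∧ p13 ∧ p28 → p39]. ⇒ new: p39.
[5] (xii) [p39 → p9]. ⇒ new: p9.
Closure: {p10, p13, p14, p15, p16, p2, p20, p21, p22, p24, p28, p29, p3, p30, p35, p36, p37, p38, p39, p4, p5, p6, p7, p8, p9} — 25 facts.

25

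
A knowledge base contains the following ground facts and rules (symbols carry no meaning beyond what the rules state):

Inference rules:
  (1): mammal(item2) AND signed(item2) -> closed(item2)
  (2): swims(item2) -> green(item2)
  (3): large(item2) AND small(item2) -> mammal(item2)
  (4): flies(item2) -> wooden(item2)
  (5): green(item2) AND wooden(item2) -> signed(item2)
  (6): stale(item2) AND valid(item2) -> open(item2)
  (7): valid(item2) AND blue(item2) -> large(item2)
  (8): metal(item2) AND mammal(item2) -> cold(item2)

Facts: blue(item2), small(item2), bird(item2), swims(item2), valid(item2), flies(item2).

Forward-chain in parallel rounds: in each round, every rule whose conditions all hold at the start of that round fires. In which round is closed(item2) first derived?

Round 1: (2) [swims(item2) -> green(item2)]; (4) [flies(item2) -> wooden(item2)]; (7) [valid(item2) AND blue(item2) -> large(item2)]. Adds green(item2), wooden(item2), large(item2).
Round 2: (3) [large(item2) AND small(item2) -> mammal(item2)]; (5) [green(item2) AND wooden(item2) -> signed(item2)]. Adds mammal(item2), signed(item2).
Round 3: (1) [mammal(item2) AND signed(item2) -> closed(item2)]. Adds closed(item2).
closed(item2) first appears in round 3.

3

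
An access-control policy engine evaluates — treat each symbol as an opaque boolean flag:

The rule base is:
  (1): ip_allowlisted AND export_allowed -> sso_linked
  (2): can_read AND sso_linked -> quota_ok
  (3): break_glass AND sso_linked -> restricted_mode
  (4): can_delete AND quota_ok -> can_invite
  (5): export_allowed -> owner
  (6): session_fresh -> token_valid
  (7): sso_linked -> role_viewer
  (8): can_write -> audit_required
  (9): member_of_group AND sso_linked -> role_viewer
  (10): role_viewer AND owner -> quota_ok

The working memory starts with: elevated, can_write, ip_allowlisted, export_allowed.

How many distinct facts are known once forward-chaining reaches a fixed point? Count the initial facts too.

Round 1 — (1), (5), (8), derive sso_linked, owner, audit_required.
Round 2 — (7), derive role_viewer.
Round 3 — (10), derive quota_ok.
Closure: {audit_required, can_write, elevated, export_allowed, ip_allowlisted, owner, quota_ok, role_viewer, sso_linked} — 9 facts.

9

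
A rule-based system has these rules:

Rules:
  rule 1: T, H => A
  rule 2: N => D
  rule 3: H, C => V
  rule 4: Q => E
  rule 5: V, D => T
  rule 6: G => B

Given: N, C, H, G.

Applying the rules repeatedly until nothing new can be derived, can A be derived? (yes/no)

yes

Round 1 fires rule 2, rule 3, rule 6, giving D, V, B.
Round 2 fires rule 5, giving T.
Round 3 fires rule 1, giving A.
A appears in round 3, so it is derivable.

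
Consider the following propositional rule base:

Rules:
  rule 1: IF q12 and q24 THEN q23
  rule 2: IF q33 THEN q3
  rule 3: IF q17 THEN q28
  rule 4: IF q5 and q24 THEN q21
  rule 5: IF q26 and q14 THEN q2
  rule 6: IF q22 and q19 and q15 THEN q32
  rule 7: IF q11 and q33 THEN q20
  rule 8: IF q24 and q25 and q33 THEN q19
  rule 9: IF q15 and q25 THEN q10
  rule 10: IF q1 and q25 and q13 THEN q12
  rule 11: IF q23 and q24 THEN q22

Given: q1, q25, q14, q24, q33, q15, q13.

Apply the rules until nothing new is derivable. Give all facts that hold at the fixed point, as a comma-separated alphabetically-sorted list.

Round 1: rule 2 [IF q33 THEN q3]; rule 8 [IF q24 and q25 and q33 THEN q19]; rule 9 [IF q15 and q25 THEN q10]; rule 10 [IF q1 and q25 and q13 THEN q12]. New: q3, q19, q10, q12.
Round 2: rule 1 [IF q12 and q24 THEN q23]. New: q23.
Round 3: rule 11 [IF q23 and q24 THEN q22]. New: q22.
Round 4: rule 6 [IF q22 and q19 and q15 THEN q32]. New: q32.

q1, q10, q12, q13, q14, q15, q19, q22, q23, q24, q25, q3, q32, q33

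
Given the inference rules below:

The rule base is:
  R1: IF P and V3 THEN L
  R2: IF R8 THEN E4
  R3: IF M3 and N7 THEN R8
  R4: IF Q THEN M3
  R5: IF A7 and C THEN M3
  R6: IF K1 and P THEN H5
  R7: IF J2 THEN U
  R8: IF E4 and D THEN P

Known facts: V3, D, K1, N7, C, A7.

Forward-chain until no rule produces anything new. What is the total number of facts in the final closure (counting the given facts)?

12

Round 1: R5 [IF A7 and C THEN M3]. New: M3.
Round 2: R3 [IF M3 and N7 THEN R8]. New: R8.
Round 3: R2 [IF R8 THEN E4]. New: E4.
Round 4: R8 [IF E4 and D THEN P]. New: P.
Round 5: R1 [IF P and V3 THEN L]; R6 [IF K1 and P THEN H5]. New: L, H5.
Closure: {A7, C, D, E4, H5, K1, L, M3, N7, P, R8, V3} — 12 facts.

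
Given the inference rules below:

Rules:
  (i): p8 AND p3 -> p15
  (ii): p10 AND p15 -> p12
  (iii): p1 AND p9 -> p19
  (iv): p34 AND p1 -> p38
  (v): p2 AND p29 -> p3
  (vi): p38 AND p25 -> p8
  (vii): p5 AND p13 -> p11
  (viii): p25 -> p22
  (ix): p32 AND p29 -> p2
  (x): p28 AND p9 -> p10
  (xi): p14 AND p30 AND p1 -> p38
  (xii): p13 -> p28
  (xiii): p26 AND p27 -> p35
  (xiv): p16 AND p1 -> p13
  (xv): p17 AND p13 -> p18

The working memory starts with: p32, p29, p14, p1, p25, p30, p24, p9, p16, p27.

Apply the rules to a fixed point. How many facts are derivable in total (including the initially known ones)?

Round 1 fires (iii), (viii), (ix), (xi), (xiv), giving p19, p22, p2, p38, p13.
Round 2 fires (v), (vi), (xii), giving p3, p8, p28.
Round 3 fires (i), (x), giving p15, p10.
Round 4 fires (ii), giving p12.
Closure: {p1, p10, p12, p13, p14, p15, p16, p19, p2, p22, p24, p25, p27, p28, p29, p3, p30, p32, p38, p8, p9} — 21 facts.

21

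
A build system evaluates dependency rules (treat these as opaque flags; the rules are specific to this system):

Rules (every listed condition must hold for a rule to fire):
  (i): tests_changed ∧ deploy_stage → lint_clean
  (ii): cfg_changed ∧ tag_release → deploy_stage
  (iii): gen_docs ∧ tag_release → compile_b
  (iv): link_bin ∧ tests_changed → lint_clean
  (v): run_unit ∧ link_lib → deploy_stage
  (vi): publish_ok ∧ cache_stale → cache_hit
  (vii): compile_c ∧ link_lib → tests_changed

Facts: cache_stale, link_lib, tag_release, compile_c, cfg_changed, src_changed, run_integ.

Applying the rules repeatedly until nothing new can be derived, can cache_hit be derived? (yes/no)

no

Round 1 fires (ii), (vii), giving deploy_stage, tests_changed.
Round 2 fires (i), giving lint_clean.
Fixed point reached. cache_hit is concluded only by (vi); (vi) needs publish_ok (never derived).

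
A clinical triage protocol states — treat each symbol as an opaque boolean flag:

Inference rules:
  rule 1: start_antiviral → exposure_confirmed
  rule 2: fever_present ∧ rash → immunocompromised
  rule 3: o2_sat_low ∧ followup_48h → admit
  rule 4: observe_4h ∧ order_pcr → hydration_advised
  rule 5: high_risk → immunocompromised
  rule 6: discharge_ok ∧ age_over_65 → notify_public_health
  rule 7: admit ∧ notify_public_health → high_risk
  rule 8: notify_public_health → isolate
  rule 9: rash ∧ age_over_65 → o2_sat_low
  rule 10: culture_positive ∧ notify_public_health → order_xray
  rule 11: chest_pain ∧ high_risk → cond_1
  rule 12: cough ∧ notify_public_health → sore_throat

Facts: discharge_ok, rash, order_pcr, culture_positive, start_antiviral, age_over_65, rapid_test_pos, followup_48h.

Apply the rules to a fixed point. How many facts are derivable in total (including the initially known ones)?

[1] rule 1 [start_antiviral → exposure_confirmed]; rule 6 [discharge_ok ∧ age_over_65 → notify_public_health]; rule 9 [rash ∧ age_over_65 → o2_sat_low]. ⇒ new: exposure_confirmed, notify_public_health, o2_sat_low.
[2] rule 3 [o2_sat_low ∧ followup_48h → admit]; rule 8 [notify_public_health → isolate]; rule 10 [culture_positive ∧ notify_public_health → order_xray]. ⇒ new: admit, isolate, order_xray.
[3] rule 7 [admit ∧ notify_public_health → high_risk]. ⇒ new: high_risk.
[4] rule 5 [high_risk → immunocompromised]. ⇒ new: immunocompromised.
Closure: {admit, age_over_65, culture_positive, discharge_ok, exposure_confirmed, followup_48h, high_risk, immunocompromised, isolate, notify_public_health, o2_sat_low, order_pcr, order_xray, rapid_test_pos, rash, start_antiviral} — 16 facts.

16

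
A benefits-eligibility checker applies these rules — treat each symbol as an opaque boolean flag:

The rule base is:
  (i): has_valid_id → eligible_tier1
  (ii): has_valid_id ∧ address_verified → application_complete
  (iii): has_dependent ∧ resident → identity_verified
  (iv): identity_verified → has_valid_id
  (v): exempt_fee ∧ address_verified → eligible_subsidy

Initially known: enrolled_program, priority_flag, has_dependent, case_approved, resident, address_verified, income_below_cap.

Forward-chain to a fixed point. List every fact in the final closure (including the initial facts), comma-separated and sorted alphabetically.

address_verified, application_complete, case_approved, eligible_tier1, enrolled_program, has_dependent, has_valid_id, identity_verified, income_below_cap, priority_flag, resident

Round 1: (iii) [has_dependent ∧ resident → identity_verified]. New: identity_verified.
Round 2: (iv) [identity_verified → has_valid_id]. New: has_valid_id.
Round 3: (i) [has_valid_id → eligible_tier1]; (ii) [has_valid_id ∧ address_verified → application_complete]. New: eligible_tier1, application_complete.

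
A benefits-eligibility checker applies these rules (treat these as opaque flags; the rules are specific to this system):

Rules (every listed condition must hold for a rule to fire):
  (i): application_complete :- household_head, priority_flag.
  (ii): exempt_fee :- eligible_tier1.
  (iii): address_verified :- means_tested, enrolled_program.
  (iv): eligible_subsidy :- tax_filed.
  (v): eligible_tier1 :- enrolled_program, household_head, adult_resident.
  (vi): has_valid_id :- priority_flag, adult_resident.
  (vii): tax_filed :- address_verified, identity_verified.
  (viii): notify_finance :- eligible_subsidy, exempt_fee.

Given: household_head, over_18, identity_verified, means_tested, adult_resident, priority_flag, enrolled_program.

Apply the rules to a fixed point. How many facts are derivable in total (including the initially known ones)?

Round 1: (i) [application_complete :- household_head, priority_flag.]; (iii) [address_verified :- means_tested, enrolled_program.]; (v) [eligible_tier1 :- enrolled_program, household_head, adult_resident.]; (vi) [has_valid_id :- priority_flag, adult_resident.]. Adds application_complete, address_verified, eligible_tier1, has_valid_id.
Round 2: (ii) [exempt_fee :- eligible_tier1.]; (vii) [tax_filed :- address_verified, identity_verified.]. Adds exempt_fee, tax_filed.
Round 3: (iv) [eligible_subsidy :- tax_filed.]. Adds eligible_subsidy.
Round 4: (viii) [notify_finance :- eligible_subsidy, exempt_fee.]. Adds notify_finance.
Closure: {address_verified, adult_resident, application_complete, eligible_subsidy, eligible_tier1, enrolled_program, exempt_fee, has_valid_id, household_head, identity_verified, means_tested, notify_finance, over_18, priority_flag, tax_filed} — 15 facts.

15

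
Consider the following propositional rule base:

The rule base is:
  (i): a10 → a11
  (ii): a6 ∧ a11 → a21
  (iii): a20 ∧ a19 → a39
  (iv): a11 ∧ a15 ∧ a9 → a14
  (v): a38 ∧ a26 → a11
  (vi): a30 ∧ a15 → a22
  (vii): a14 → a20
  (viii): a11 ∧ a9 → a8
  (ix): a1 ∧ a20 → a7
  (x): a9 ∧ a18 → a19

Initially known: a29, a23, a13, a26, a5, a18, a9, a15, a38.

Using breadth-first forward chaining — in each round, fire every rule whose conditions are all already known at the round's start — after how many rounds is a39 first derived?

4

[1] (v) [a38 ∧ a26 → a11]; (x) [a9 ∧ a18 → a19]. ⇒ new: a11, a19.
[2] (iv) [a11 ∧ a15 ∧ a9 → a14]; (viii) [a11 ∧ a9 → a8]. ⇒ new: a14, a8.
[3] (vii) [a14 → a20]. ⇒ new: a20.
[4] (iii) [a20 ∧ a19 → a39]. ⇒ new: a39.
a39 first appears in round 4.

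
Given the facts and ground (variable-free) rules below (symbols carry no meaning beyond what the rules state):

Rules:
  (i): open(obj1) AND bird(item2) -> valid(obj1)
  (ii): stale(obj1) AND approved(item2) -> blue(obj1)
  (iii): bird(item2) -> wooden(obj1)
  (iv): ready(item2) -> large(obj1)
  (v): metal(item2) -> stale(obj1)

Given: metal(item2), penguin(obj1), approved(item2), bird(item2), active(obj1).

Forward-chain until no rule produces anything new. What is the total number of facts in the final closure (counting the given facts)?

Round 1: (iii) [bird(item2) -> wooden(obj1)]; (v) [metal(item2) -> stale(obj1)]. New: wooden(obj1), stale(obj1).
Round 2: (ii) [stale(obj1) AND approved(item2) -> blue(obj1)]. New: blue(obj1).
Closure: {active(obj1), approved(item2), bird(item2), blue(obj1), metal(item2), penguin(obj1), stale(obj1), wooden(obj1)} — 8 facts.

8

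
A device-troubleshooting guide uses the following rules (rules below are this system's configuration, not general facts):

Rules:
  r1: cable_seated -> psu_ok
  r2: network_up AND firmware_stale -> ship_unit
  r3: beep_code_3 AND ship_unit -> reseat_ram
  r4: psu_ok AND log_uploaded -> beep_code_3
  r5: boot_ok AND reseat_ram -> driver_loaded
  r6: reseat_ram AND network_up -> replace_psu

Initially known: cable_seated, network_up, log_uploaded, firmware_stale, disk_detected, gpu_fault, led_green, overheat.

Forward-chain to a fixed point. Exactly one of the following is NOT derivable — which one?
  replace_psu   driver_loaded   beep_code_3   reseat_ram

driver_loaded

[1] r1 [cable_seated -> psu_ok]; r2 [network_up AND firmware_stale -> ship_unit]. ⇒ new: psu_ok, ship_unit.
[2] r4 [psu_ok AND log_uploaded -> beep_code_3]. ⇒ new: beep_code_3.
[3] r3 [beep_code_3 AND ship_unit -> reseat_ram]. ⇒ new: reseat_ram.
[4] r6 [reseat_ram AND network_up -> replace_psu]. ⇒ new: replace_psu.
Derived: beep_code_3 (round 2), replace_psu (round 4), reseat_ram (round 3). driver_loaded never appears in any round.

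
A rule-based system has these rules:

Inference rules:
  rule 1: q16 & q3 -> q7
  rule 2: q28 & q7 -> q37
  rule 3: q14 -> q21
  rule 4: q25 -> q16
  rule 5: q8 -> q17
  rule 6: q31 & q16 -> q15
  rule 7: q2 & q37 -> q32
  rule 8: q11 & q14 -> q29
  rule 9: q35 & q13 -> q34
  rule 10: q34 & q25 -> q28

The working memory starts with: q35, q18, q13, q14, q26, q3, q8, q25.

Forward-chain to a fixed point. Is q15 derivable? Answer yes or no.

no

[1] rule 3 [q14 -> q21]; rule 4 [q25 -> q16]; rule 5 [q8 -> q17]; rule 9 [q35 & q13 -> q34]. ⇒ new: q21, q16, q17, q34.
[2] rule 1 [q16 & q3 -> q7]; rule 10 [q34 & q25 -> q28]. ⇒ new: q7, q28.
[3] rule 2 [q28 & q7 -> q37]. ⇒ new: q37.
Fixed point reached. q15 is concluded only by rule 6; rule 6 needs q31 (never derived).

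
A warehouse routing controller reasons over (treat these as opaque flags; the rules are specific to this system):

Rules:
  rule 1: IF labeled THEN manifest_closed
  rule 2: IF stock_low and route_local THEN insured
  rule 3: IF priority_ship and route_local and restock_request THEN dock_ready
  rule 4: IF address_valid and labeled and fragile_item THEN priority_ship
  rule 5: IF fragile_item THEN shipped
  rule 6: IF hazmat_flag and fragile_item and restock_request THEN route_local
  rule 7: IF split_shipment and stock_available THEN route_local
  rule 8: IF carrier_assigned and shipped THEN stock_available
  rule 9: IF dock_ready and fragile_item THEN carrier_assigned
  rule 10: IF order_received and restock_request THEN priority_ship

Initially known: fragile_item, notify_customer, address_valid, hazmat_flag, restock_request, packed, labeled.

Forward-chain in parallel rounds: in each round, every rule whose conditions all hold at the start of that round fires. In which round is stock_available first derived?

Round 1 fires rule 1, rule 4, rule 5, rule 6, giving manifest_closed, priority_ship, shipped, route_local.
Round 2 fires rule 3, giving dock_ready.
Round 3 fires rule 9, giving carrier_assigned.
Round 4 fires rule 8, giving stock_available.
stock_available first appears in round 4.

4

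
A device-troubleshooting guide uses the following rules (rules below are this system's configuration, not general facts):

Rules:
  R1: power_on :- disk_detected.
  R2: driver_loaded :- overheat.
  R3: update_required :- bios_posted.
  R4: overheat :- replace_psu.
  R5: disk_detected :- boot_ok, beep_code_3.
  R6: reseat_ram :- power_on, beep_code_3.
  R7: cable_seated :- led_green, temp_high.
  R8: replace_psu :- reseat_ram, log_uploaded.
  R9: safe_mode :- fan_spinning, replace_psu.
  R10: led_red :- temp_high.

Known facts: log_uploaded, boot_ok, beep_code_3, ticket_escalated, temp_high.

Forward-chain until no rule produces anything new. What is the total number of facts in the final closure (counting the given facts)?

Round 1 — R5, R10, derive disk_detected, led_red.
Round 2 — R1, derive power_on.
Round 3 — R6, derive reseat_ram.
Round 4 — R8, derive replace_psu.
Round 5 — R4, derive overheat.
Round 6 — R2, derive driver_loaded.
Closure: {beep_code_3, boot_ok, disk_detected, driver_loaded, led_red, log_uploaded, overheat, power_on, replace_psu, reseat_ram, temp_high, ticket_escalated} — 12 facts.

12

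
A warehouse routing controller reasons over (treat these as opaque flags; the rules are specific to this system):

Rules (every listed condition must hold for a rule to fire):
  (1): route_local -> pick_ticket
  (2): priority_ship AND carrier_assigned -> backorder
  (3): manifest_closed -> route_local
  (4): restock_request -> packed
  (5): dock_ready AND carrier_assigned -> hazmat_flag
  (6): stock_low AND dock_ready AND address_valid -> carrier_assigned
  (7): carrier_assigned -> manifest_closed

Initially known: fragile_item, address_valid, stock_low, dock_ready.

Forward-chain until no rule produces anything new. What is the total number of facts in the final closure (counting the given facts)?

9

Round 1 fires (6), giving carrier_assigned.
Round 2 fires (5), (7), giving hazmat_flag, manifest_closed.
Round 3 fires (3), giving route_local.
Round 4 fires (1), giving pick_ticket.
Closure: {address_valid, carrier_assigned, dock_ready, fragile_item, hazmat_flag, manifest_closed, pick_ticket, route_local, stock_low} — 9 facts.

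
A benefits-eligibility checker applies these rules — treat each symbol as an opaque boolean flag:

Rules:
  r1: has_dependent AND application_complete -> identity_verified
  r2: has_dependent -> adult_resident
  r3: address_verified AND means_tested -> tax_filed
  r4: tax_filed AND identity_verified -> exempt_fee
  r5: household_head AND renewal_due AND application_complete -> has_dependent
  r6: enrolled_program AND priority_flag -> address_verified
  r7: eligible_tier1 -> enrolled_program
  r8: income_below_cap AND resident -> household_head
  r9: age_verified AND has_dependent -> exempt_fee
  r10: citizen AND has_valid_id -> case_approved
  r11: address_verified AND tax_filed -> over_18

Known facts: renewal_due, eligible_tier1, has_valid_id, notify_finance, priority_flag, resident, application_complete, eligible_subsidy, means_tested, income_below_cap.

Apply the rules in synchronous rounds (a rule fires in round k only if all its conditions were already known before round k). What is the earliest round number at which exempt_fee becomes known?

4

Round 1 — r7, r8, derive enrolled_program, household_head.
Round 2 — r5, r6, derive has_dependent, address_verified.
Round 3 — r1, r2, r3, derive identity_verified, adult_resident, tax_filed.
Round 4 — r4, r11, derive exempt_fee, over_18.
exempt_fee first appears in round 4.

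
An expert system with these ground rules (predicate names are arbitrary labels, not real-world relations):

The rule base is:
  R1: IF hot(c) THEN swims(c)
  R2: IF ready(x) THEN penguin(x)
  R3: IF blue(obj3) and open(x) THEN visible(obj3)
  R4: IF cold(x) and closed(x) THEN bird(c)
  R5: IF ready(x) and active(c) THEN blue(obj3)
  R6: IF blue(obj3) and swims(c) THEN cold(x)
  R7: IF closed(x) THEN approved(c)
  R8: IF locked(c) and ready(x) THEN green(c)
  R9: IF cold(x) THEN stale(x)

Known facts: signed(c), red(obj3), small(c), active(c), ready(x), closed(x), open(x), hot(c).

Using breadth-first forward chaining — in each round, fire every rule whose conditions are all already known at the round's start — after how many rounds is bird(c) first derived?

[1] R1 [IF hot(c) THEN swims(c)]; R2 [IF ready(x) THEN penguin(x)]; R5 [IF ready(x) and active(c) THEN blue(obj3)]; R7 [IF closed(x) THEN approved(c)]. ⇒ new: swims(c), penguin(x), blue(obj3), approved(c).
[2] R3 [IF blue(obj3) and open(x) THEN visible(obj3)]; R6 [IF blue(obj3) and swims(c) THEN cold(x)]. ⇒ new: visible(obj3), cold(x).
[3] R4 [IF cold(x) and closed(x) THEN bird(c)]; R9 [IF cold(x) THEN stale(x)]. ⇒ new: bird(c), stale(x).
bird(c) first appears in round 3.

3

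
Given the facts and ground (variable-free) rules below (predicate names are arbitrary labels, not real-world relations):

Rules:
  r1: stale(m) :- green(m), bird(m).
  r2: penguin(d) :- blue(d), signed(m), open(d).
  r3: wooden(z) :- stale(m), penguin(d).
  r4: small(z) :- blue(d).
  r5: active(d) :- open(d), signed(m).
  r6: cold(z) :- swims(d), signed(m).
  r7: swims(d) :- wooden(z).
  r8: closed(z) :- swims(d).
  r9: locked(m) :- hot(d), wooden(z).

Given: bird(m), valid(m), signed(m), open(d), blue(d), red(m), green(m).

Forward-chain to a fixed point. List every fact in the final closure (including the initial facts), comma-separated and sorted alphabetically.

Round 1 — r1, r2, r4, r5, derive stale(m), penguin(d), small(z), active(d).
Round 2 — r3, derive wooden(z).
Round 3 — r7, derive swims(d).
Round 4 — r6, r8, derive cold(z), closed(z).

active(d), bird(m), blue(d), closed(z), cold(z), green(m), open(d), penguin(d), red(m), signed(m), small(z), stale(m), swims(d), valid(m), wooden(z)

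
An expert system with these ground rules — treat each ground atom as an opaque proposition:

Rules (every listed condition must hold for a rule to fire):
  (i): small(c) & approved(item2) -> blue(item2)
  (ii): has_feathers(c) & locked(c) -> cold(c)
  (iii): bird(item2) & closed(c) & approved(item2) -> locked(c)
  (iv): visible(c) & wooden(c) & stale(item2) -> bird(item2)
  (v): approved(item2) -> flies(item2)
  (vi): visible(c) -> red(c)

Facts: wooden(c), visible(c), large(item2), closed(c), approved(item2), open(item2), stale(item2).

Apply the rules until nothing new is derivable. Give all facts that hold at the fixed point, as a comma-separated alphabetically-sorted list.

Round 1 fires (iv), (v), (vi), giving bird(item2), flies(item2), red(c).
Round 2 fires (iii), giving locked(c).

approved(item2), bird(item2), closed(c), flies(item2), large(item2), locked(c), open(item2), red(c), stale(item2), visible(c), wooden(c)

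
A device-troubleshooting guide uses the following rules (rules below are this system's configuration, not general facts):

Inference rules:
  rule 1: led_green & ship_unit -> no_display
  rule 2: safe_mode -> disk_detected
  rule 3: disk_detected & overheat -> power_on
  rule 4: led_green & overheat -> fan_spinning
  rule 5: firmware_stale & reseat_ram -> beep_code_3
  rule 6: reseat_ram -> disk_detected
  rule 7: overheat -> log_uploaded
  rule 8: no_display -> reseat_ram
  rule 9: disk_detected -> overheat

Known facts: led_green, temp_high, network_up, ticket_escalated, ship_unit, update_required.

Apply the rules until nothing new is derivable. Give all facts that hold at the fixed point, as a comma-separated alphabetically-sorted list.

disk_detected, fan_spinning, led_green, log_uploaded, network_up, no_display, overheat, power_on, reseat_ram, ship_unit, temp_high, ticket_escalated, update_required

Round 1 — rule 1, derive no_display.
Round 2 — rule 8, derive reseat_ram.
Round 3 — rule 6, derive disk_detected.
Round 4 — rule 9, derive overheat.
Round 5 — rule 3, rule 4, rule 7, derive power_on, fan_spinning, log_uploaded.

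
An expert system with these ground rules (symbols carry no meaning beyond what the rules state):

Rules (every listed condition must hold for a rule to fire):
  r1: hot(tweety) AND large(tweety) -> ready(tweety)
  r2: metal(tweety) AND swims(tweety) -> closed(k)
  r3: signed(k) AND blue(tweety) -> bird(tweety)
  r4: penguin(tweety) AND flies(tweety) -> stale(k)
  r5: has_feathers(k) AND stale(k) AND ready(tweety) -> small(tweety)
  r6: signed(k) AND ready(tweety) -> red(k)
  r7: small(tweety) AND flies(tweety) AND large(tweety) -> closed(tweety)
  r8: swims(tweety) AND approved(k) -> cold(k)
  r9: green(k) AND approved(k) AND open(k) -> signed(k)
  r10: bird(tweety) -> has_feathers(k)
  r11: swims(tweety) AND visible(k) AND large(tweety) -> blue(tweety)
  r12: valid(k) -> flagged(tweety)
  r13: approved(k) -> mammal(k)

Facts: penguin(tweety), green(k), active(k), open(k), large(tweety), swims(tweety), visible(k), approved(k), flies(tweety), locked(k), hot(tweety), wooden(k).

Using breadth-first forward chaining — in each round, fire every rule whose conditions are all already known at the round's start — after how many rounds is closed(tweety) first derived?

5

Round 1: r1 [hot(tweety) AND large(tweety) -> ready(tweety)]; r4 [penguin(tweety) AND flies(tweety) -> stale(k)]; r8 [swims(tweety) AND approved(k) -> cold(k)]; r9 [green(k) AND approved(k) AND open(k) -> signed(k)]; r11 [swims(tweety) AND visible(k) AND large(tweety) -> blue(tweety)]; r13 [approved(k) -> mammal(k)]. Adds ready(tweety), stale(k), cold(k), signed(k), blue(tweety), mammal(k).
Round 2: r3 [signed(k) AND blue(tweety) -> bird(tweety)]; r6 [signed(k) AND ready(tweety) -> red(k)]. Adds bird(tweety), red(k).
Round 3: r10 [bird(tweety) -> has_feathers(k)]. Adds has_feathers(k).
Round 4: r5 [has_feathers(k) AND stale(k) AND ready(tweety) -> small(tweety)]. Adds small(tweety).
Round 5: r7 [small(tweety) AND flies(tweety) AND large(tweety) -> closed(tweety)]. Adds closed(tweety).
closed(tweety) first appears in round 5.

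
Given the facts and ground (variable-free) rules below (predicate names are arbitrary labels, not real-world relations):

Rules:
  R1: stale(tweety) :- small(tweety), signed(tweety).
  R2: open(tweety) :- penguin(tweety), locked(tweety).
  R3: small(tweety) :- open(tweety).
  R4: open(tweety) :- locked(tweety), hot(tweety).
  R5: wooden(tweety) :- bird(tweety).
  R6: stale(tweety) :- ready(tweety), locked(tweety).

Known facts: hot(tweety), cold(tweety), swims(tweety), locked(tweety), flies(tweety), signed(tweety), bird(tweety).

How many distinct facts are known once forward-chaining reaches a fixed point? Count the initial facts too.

Round 1: R4 [open(tweety) :- locked(tweety), hot(tweety).]; R5 [wooden(tweety) :- bird(tweety).]. New: open(tweety), wooden(tweety).
Round 2: R3 [small(tweety) :- open(tweety).]. New: small(tweety).
Round 3: R1 [stale(tweety) :- small(tweety), signed(tweety).]. New: stale(tweety).
Closure: {bird(tweety), cold(tweety), flies(tweety), hot(tweety), locked(tweety), open(tweety), signed(tweety), small(tweety), stale(tweety), swims(tweety), wooden(tweety)} — 11 facts.

11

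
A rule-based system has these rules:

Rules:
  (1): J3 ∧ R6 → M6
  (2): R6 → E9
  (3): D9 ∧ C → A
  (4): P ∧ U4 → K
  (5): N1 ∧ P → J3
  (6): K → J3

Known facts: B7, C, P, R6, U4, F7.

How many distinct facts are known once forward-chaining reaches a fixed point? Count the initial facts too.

10

[1] (2) [R6 → E9]; (4) [P ∧ U4 → K]. ⇒ new: E9, K.
[2] (6) [K → J3]. ⇒ new: J3.
[3] (1) [J3 ∧ R6 → M6]. ⇒ new: M6.
Closure: {B7, C, E9, F7, J3, K, M6, P, R6, U4} — 10 facts.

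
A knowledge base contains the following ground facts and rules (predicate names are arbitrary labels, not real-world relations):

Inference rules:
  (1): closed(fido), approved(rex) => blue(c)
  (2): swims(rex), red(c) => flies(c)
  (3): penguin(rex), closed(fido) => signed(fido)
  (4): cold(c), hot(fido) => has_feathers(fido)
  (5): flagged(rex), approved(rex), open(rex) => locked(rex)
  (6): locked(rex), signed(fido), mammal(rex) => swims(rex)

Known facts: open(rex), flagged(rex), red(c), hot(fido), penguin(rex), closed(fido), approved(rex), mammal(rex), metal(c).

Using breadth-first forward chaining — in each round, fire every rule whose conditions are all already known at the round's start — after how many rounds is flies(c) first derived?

3

Round 1: (1) [closed(fido), approved(rex) => blue(c)]; (3) [penguin(rex), closed(fido) => signed(fido)]; (5) [flagged(rex), approved(rex), open(rex) => locked(rex)]. Adds blue(c), signed(fido), locked(rex).
Round 2: (6) [locked(rex), signed(fido), mammal(rex) => swims(rex)]. Adds swims(rex).
Round 3: (2) [swims(rex), red(c) => flies(c)]. Adds flies(c).
flies(c) first appears in round 3.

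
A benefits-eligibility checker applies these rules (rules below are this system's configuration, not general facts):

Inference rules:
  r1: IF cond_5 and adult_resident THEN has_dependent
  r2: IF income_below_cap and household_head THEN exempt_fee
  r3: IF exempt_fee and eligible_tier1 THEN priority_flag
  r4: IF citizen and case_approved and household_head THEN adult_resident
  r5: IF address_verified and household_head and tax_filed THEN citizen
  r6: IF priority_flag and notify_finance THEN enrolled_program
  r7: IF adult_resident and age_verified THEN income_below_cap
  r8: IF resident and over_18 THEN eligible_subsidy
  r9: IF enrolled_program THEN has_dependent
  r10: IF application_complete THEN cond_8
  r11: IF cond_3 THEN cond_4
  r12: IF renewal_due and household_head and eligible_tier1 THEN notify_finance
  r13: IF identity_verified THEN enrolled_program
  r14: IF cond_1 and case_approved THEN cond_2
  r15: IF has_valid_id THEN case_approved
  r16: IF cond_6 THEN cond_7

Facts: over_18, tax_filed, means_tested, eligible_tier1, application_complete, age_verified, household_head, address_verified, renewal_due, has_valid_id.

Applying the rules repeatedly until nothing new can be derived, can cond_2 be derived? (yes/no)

Round 1: r5 [IF address_verified and household_head and tax_filed THEN citizen]; r10 [IF application_complete THEN cond_8]; r12 [IF renewal_due and household_head and eligible_tier1 THEN notify_finance]; r15 [IF has_valid_id THEN case_approved]. New: citizen, cond_8, notify_finance, case_approved.
Round 2: r4 [IF citizen and case_approved and household_head THEN adult_resident]. New: adult_resident.
Round 3: r7 [IF adult_resident and age_verified THEN income_below_cap]. New: income_below_cap.
Round 4: r2 [IF income_below_cap and household_head THEN exempt_fee]. New: exempt_fee.
Round 5: r3 [IF exempt_fee and eligible_tier1 THEN priority_flag]. New: priority_flag.
Round 6: r6 [IF priority_flag and notify_finance THEN enrolled_program]. New: enrolled_program.
Round 7: r9 [IF enrolled_program THEN has_dependent]. New: has_dependent.
Fixed point reached. cond_2 is concluded only by r14; r14 needs cond_1 (never derived).

no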